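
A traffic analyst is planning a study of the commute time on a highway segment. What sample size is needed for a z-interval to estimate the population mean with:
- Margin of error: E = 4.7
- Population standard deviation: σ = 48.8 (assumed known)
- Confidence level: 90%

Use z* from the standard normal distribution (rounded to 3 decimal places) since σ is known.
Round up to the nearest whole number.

Using z* since population σ is known (z-interval formula).

For 90% confidence, z* = 1.645 (from standard normal table)

Sample size formula for z-interval: n = (z*σ/E)²

n = (1.645 × 48.8 / 4.7)²
  = (17.080000)²
  = 291.7264

Round up to the nearest whole number: n = 292

292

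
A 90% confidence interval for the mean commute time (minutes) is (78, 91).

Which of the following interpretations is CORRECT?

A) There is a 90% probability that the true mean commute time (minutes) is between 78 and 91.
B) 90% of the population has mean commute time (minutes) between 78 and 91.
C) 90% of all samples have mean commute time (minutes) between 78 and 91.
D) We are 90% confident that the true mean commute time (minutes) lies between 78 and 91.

A confidence interval represents our confidence in the procedure, not a probability statement about the parameter.

Key concept: If we repeated this sampling process many times and computed a 90% CI each time, about 90% of those intervals would contain the true population parameter.

For this specific interval (78, 91):
- Midpoint (point estimate): 84.5
- Margin of error: 6.5

The correct interpretation is the one stating confidence that the true parameter lies in the interval — option D.

D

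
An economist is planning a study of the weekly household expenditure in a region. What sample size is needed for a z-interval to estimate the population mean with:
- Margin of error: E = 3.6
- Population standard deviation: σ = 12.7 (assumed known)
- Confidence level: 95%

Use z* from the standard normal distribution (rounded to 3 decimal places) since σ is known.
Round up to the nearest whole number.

Using z* since population σ is known (z-interval formula).

For 95% confidence, z* = 1.96 (from standard normal table)

Sample size formula for z-interval: n = (z*σ/E)²

n = (1.96 × 12.7 / 3.6)²
  = (6.914444)²
  = 47.8095

Round up to the nearest whole number: n = 48

48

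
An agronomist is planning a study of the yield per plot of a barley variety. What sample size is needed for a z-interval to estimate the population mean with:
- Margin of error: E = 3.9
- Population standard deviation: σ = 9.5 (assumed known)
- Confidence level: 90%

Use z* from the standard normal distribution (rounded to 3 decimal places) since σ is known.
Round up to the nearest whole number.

Using z* since population σ is known (z-interval formula).

For 90% confidence, z* = 1.645 (from standard normal table)

Sample size formula for z-interval: n = (z*σ/E)²

n = (1.645 × 9.5 / 3.9)²
  = (4.007051)²
  = 16.0565

Round up to the nearest whole number: n = 17

17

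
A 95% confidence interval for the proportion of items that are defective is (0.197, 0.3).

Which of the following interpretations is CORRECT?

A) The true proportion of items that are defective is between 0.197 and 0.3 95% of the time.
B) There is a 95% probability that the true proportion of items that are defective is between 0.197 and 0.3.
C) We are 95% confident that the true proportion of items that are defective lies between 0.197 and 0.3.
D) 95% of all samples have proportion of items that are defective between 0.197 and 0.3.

A confidence interval represents our confidence in the procedure, not a probability statement about the parameter.

Key concept: If we repeated this sampling process many times and computed a 95% CI each time, about 95% of those intervals would contain the true population parameter.

For this specific interval (0.197, 0.3):
- Midpoint (point estimate): 0.2485
- Margin of error: 0.0515

The correct interpretation is the one stating confidence that the true parameter lies in the interval — option C.

C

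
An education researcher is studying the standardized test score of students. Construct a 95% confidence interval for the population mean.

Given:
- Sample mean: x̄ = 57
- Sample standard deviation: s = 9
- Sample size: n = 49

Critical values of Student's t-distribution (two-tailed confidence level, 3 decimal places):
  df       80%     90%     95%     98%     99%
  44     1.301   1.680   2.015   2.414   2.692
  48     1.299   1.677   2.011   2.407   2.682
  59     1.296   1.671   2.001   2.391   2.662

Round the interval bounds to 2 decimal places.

The population standard deviation σ is unknown (only the sample standard deviation s is given), so use a t-interval with df = n - 1 = 49 - 1 = 48.

For 95% confidence with df = 48, t* = 2.011 (from t-table)

Standard error: SE = s/√n = 9/√49 = 1.285714

Margin of error: E = t* × SE = 2.011 × 1.285714 = 2.5856

T-interval: x̄ ± E = 57 ± 2.5856 = (54.4144, 59.5856)

Rounded to 2 decimal places:

(54.41, 59.59)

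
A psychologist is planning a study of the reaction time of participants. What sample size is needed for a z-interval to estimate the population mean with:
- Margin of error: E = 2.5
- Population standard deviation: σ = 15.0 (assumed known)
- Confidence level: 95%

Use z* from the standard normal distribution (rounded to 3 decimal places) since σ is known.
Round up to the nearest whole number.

Using z* since population σ is known (z-interval formula).

For 95% confidence, z* = 1.96 (from standard normal table)

Sample size formula for z-interval: n = (z*σ/E)²

n = (1.96 × 15.0 / 2.5)²
  = (11.760000)²
  = 138.2976

Round up to the nearest whole number: n = 139

139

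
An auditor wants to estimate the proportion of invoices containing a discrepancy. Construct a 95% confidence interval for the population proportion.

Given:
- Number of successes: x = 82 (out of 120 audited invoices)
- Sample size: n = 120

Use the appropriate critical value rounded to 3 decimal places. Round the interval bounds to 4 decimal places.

Sample proportion: p̂ = 82/120 = 0.683333

Check conditions for normal approximation:
  np̂ = 82 ≥ 10 ✓
  n(1-p̂) = 38 ≥ 10 ✓

The sample is large enough, so use a z-interval (normal approximation) for the proportion.

For 95% confidence, z* = 1.96 (from standard normal table)

Standard error: SE = √(p̂(1-p̂)/n) = √(0.683333×0.316667/120) = 0.04246458

Margin of error: E = z* × SE = 1.96 × 0.04246458 = 0.083231

Z-interval: p̂ ± E = 0.683333 ± 0.083231 = (0.600103, 0.766564)

Rounded to 4 decimal places:

(0.6001, 0.7666)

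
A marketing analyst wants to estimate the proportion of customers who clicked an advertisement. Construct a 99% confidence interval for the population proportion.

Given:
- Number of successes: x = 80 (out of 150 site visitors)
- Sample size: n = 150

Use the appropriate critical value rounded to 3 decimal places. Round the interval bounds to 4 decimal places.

Sample proportion: p̂ = 80/150 = 0.533333

Check conditions for normal approximation:
  np̂ = 80 ≥ 10 ✓
  n(1-p̂) = 70 ≥ 10 ✓

The sample is large enough, so use a z-interval (normal approximation) for the proportion.

For 99% confidence, z* = 2.576 (from standard normal table)

Standard error: SE = √(p̂(1-p̂)/n) = √(0.533333×0.466667/150) = 0.04073401

Margin of error: E = z* × SE = 2.576 × 0.04073401 = 0.104931

Z-interval: p̂ ± E = 0.533333 ± 0.104931 = (0.428403, 0.638264)

Rounded to 4 decimal places:

(0.4284, 0.6383)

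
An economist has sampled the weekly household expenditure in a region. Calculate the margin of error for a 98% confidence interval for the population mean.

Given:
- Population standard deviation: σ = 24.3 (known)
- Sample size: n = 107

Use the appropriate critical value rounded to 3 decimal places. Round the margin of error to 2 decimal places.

The population standard deviation σ is known, so use the z-interval margin of error formula.

For 98% confidence, z* = 2.326 (from standard normal table)

Margin of error formula for z-interval: E = z* × σ/√n

E = 2.326 × 24.3/√107
  = 2.326 × 2.349170
  = 5.4642

Rounded to 2 decimal places:

5.46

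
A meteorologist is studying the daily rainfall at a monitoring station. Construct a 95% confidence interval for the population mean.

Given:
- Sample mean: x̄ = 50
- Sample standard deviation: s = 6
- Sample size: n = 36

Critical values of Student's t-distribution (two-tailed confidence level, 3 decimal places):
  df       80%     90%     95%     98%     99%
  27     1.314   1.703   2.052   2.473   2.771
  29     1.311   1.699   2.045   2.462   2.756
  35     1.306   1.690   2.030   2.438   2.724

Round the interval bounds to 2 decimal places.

The population standard deviation σ is unknown (only the sample standard deviation s is given), so use a t-interval with df = n - 1 = 36 - 1 = 35.

For 95% confidence with df = 35, t* = 2.030 (from t-table)

Standard error: SE = s/√n = 6/√36 = 1.000000

Margin of error: E = t* × SE = 2.030 × 1.000000 = 2.0300

T-interval: x̄ ± E = 50 ± 2.0300 = (47.9700, 52.0300)

Rounded to 2 decimal places:

(47.97, 52.03)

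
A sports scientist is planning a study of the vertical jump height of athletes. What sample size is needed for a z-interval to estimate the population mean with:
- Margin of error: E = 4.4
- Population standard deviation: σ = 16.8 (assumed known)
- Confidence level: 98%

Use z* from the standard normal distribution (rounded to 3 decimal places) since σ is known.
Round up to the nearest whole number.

Using z* since population σ is known (z-interval formula).

For 98% confidence, z* = 2.326 (from standard normal table)

Sample size formula for z-interval: n = (z*σ/E)²

n = (2.326 × 16.8 / 4.4)²
  = (8.881091)²
  = 78.8738

Round up to the nearest whole number: n = 79

79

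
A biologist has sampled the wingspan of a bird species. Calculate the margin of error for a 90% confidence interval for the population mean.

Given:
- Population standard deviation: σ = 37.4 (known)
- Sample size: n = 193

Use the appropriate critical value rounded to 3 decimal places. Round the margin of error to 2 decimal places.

The population standard deviation σ is known, so use the z-interval margin of error formula.

For 90% confidence, z* = 1.645 (from standard normal table)

Margin of error formula for z-interval: E = z* × σ/√n

E = 1.645 × 37.4/√193
  = 1.645 × 2.692111
  = 4.4285

Rounded to 2 decimal places:

4.43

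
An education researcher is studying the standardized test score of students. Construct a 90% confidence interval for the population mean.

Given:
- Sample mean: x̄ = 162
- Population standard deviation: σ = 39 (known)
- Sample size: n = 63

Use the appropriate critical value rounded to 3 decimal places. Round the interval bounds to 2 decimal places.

The population standard deviation σ is known, so use a z-interval (standard normal critical value).

For 90% confidence, z* = 1.645 (from standard normal table)

Standard error: SE = σ/√n = 39/√63 = 4.913538

Margin of error: E = z* × SE = 1.645 × 4.913538 = 8.0828

Z-interval: x̄ ± E = 162 ± 8.0828 = (153.9172, 170.0828)

Rounded to 2 decimal places:

(153.92, 170.08)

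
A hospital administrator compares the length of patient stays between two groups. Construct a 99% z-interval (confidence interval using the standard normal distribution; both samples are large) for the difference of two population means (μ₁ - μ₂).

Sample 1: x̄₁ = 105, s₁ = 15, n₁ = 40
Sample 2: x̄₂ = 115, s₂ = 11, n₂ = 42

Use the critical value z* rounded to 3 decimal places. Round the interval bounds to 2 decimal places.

Both samples are large (n₁ = 40 ≥ 30, n₂ = 42 ≥ 30), so a z-interval for the difference of means applies.

Point estimate: x̄₁ - x̄₂ = 105 - 115 = -10

Standard error: SE = √(s₁²/n₁ + s₂²/n₂)
= √(15²/40 + 11²/42)
= √(5.625000 + 2.880952)
= 2.916497

For 99% confidence, z* = 2.576 (from standard normal table)
Margin of error: E = z* × SE = 2.576 × 2.916497 = 7.5129

Z-interval: (x̄₁ - x̄₂) ± E = -10 ± 7.5129 = (-17.5129, -2.4871)

Rounded to 2 decimal places:

(-17.51, -2.49)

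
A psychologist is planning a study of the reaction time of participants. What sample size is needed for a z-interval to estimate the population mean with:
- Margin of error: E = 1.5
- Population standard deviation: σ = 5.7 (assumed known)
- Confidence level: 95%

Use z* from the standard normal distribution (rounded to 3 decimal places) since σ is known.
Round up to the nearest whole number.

Using z* since population σ is known (z-interval formula).

For 95% confidence, z* = 1.96 (from standard normal table)

Sample size formula for z-interval: n = (z*σ/E)²

n = (1.96 × 5.7 / 1.5)²
  = (7.448000)²
  = 55.4727

Round up to the nearest whole number: n = 56

56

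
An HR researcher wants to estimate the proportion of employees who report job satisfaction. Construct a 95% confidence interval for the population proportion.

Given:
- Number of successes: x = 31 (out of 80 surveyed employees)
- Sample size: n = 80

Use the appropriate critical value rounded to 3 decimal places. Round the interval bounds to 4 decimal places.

Sample proportion: p̂ = 31/80 = 0.387500

Check conditions for normal approximation:
  np̂ = 31 ≥ 10 ✓
  n(1-p̂) = 49 ≥ 10 ✓

The sample is large enough, so use a z-interval (normal approximation) for the proportion.

For 95% confidence, z* = 1.96 (from standard normal table)

Standard error: SE = √(p̂(1-p̂)/n) = √(0.387500×0.612500/80) = 0.05446831

Margin of error: E = z* × SE = 1.96 × 0.05446831 = 0.106758

Z-interval: p̂ ± E = 0.387500 ± 0.106758 = (0.280742, 0.494258)

Rounded to 4 decimal places:

(0.2807, 0.4943)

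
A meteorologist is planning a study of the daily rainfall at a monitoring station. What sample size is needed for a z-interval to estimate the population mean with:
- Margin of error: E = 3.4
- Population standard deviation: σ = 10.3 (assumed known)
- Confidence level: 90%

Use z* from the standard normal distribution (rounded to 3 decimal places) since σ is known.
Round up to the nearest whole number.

Using z* since population σ is known (z-interval formula).

For 90% confidence, z* = 1.645 (from standard normal table)

Sample size formula for z-interval: n = (z*σ/E)²

n = (1.645 × 10.3 / 3.4)²
  = (4.983382)²
  = 24.8341

Round up to the nearest whole number: n = 25

25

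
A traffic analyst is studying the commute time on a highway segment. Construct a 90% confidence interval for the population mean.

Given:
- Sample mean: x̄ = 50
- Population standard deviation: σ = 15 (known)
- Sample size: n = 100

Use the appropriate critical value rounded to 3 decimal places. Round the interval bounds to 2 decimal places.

The population standard deviation σ is known, so use a z-interval (standard normal critical value).

For 90% confidence, z* = 1.645 (from standard normal table)

Standard error: SE = σ/√n = 15/√100 = 1.500000

Margin of error: E = z* × SE = 1.645 × 1.500000 = 2.4675

Z-interval: x̄ ± E = 50 ± 2.4675 = (47.5325, 52.4675)

Rounded to 2 decimal places:

(47.53, 52.47)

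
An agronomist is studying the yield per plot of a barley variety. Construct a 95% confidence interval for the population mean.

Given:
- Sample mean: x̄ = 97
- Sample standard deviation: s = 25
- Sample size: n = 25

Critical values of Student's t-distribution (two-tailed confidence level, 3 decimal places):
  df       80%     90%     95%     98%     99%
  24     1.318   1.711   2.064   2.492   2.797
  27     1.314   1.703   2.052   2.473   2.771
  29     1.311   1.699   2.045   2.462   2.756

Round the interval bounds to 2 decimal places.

The population standard deviation σ is unknown (only the sample standard deviation s is given), so use a t-interval with df = n - 1 = 25 - 1 = 24.

For 95% confidence with df = 24, t* = 2.064 (from t-table)

Standard error: SE = s/√n = 25/√25 = 5.000000

Margin of error: E = t* × SE = 2.064 × 5.000000 = 10.3200

T-interval: x̄ ± E = 97 ± 10.3200 = (86.6800, 107.3200)

Rounded to 2 decimal places:

(86.68, 107.32)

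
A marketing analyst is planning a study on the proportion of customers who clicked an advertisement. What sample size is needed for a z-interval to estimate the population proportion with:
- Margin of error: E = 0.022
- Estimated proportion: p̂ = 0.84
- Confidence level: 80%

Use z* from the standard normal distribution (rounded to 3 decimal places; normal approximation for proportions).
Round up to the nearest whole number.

Using z* for proportion z-interval (normal approximation).

For 80% confidence, z* = 1.282 (from standard normal table)

Sample size formula for proportion z-interval: n = z*²p̂(1-p̂)/E²

n = 1.282² × 0.84 × 0.16 / 0.022²
  = 1.643524 × 0.1344 / 0.000484
  = 456.3835

Round up to the nearest whole number: n = 457

457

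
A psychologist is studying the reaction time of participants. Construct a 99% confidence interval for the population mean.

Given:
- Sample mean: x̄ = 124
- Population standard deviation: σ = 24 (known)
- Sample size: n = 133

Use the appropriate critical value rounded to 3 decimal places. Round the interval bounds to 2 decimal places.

The population standard deviation σ is known, so use a z-interval (standard normal critical value).

For 99% confidence, z* = 2.576 (from standard normal table)

Standard error: SE = σ/√n = 24/√133 = 2.081064

Margin of error: E = z* × SE = 2.576 × 2.081064 = 5.3608

Z-interval: x̄ ± E = 124 ± 5.3608 = (118.6392, 129.3608)

Rounded to 2 decimal places:

(118.64, 129.36)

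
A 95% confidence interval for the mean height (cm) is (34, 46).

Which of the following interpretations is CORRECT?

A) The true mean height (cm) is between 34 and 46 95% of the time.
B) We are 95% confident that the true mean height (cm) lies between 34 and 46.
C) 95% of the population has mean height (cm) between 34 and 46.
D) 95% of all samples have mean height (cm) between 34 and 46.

A confidence interval represents our confidence in the procedure, not a probability statement about the parameter.

Key concept: If we repeated this sampling process many times and computed a 95% CI each time, about 95% of those intervals would contain the true population parameter.

For this specific interval (34, 46):
- Midpoint (point estimate): 40
- Margin of error: 6

The correct interpretation is the one stating confidence that the true parameter lies in the interval — option B.

B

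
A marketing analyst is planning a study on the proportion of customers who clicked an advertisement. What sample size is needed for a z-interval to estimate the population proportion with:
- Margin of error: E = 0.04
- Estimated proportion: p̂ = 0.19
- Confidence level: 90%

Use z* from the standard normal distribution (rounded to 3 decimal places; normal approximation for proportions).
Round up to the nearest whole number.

Using z* for proportion z-interval (normal approximation).

For 90% confidence, z* = 1.645 (from standard normal table)

Sample size formula for proportion z-interval: n = z*²p̂(1-p̂)/E²

n = 1.645² × 0.19 × 0.81 / 0.04²
  = 2.706025 × 0.1539 / 0.0016
  = 260.2858

Round up to the nearest whole number: n = 261

261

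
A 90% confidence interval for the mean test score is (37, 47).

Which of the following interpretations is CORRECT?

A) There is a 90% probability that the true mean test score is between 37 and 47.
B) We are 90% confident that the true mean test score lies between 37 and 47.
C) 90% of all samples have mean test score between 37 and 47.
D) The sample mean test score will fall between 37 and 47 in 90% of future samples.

A confidence interval represents our confidence in the procedure, not a probability statement about the parameter.

Key concept: If we repeated this sampling process many times and computed a 90% CI each time, about 90% of those intervals would contain the true population parameter.

For this specific interval (37, 47):
- Midpoint (point estimate): 42
- Margin of error: 5

The correct interpretation is the one stating confidence that the true parameter lies in the interval — option B.

B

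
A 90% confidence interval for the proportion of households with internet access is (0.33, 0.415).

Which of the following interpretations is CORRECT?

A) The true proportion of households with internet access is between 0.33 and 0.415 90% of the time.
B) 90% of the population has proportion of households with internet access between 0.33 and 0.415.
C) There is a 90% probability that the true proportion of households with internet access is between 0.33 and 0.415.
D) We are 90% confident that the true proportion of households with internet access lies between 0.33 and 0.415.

A confidence interval represents our confidence in the procedure, not a probability statement about the parameter.

Key concept: If we repeated this sampling process many times and computed a 90% CI each time, about 90% of those intervals would contain the true population parameter.

For this specific interval (0.33, 0.415):
- Midpoint (point estimate): 0.3725
- Margin of error: 0.0425

The correct interpretation is the one stating confidence that the true parameter lies in the interval — option D.

D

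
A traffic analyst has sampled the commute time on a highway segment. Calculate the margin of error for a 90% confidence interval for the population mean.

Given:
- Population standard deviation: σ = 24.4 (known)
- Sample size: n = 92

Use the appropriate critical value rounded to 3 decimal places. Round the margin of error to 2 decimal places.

The population standard deviation σ is known, so use the z-interval margin of error formula.

For 90% confidence, z* = 1.645 (from standard normal table)

Margin of error formula for z-interval: E = z* × σ/√n

E = 1.645 × 24.4/√92
  = 1.645 × 2.543876
  = 4.1847

Rounded to 2 decimal places:

4.18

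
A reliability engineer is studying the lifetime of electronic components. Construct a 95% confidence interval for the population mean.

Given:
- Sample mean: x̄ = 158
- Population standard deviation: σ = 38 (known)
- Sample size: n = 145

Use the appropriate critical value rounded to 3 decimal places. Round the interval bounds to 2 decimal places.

The population standard deviation σ is known, so use a z-interval (standard normal critical value).

For 95% confidence, z* = 1.96 (from standard normal table)

Standard error: SE = σ/√n = 38/√145 = 3.155728

Margin of error: E = z* × SE = 1.96 × 3.155728 = 6.1852

Z-interval: x̄ ± E = 158 ± 6.1852 = (151.8148, 164.1852)

Rounded to 2 decimal places:

(151.81, 164.19)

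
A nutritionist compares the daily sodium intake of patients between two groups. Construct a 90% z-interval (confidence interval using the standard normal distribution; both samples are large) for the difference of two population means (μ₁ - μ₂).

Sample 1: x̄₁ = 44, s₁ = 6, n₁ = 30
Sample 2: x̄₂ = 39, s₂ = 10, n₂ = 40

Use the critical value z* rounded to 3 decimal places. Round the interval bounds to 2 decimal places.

Both samples are large (n₁ = 30 ≥ 30, n₂ = 40 ≥ 30), so a z-interval for the difference of means applies.

Point estimate: x̄₁ - x̄₂ = 44 - 39 = 5

Standard error: SE = √(s₁²/n₁ + s₂²/n₂)
= √(6²/30 + 10²/40)
= √(1.200000 + 2.500000)
= 1.923538

For 90% confidence, z* = 1.645 (from standard normal table)
Margin of error: E = z* × SE = 1.645 × 1.923538 = 3.1642

Z-interval: (x̄₁ - x̄₂) ± E = 5 ± 3.1642 = (1.8358, 8.1642)

Rounded to 2 decimal places:

(1.84, 8.16)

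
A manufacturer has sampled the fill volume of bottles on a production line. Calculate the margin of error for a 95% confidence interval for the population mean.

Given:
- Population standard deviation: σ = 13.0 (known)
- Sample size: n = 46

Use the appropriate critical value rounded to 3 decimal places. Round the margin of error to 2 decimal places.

The population standard deviation σ is known, so use the z-interval margin of error formula.

For 95% confidence, z* = 1.96 (from standard normal table)

Margin of error formula for z-interval: E = z* × σ/√n

E = 1.96 × 13.0/√46
  = 1.96 × 1.916745
  = 3.7568

Rounded to 2 decimal places:

3.76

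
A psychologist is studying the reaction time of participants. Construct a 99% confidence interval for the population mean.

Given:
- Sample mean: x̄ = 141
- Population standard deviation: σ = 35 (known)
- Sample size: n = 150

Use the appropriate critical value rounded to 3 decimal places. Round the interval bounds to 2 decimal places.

The population standard deviation σ is known, so use a z-interval (standard normal critical value).

For 99% confidence, z* = 2.576 (from standard normal table)

Standard error: SE = σ/√n = 35/√150 = 2.857738

Margin of error: E = z* × SE = 2.576 × 2.857738 = 7.3615

Z-interval: x̄ ± E = 141 ± 7.3615 = (133.6385, 148.3615)

Rounded to 2 decimal places:

(133.64, 148.36)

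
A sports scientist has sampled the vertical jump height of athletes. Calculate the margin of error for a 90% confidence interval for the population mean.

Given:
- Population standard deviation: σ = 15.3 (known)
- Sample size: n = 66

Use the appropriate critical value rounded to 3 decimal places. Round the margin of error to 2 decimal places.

The population standard deviation σ is known, so use the z-interval margin of error formula.

For 90% confidence, z* = 1.645 (from standard normal table)

Margin of error formula for z-interval: E = z* × σ/√n

E = 1.645 × 15.3/√66
  = 1.645 × 1.883300
  = 3.0980

Rounded to 2 decimal places:

3.10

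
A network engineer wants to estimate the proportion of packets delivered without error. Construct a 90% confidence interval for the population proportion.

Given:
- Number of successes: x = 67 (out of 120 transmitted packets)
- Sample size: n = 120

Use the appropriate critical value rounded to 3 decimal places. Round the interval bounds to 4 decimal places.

Sample proportion: p̂ = 67/120 = 0.558333

Check conditions for normal approximation:
  np̂ = 67 ≥ 10 ✓
  n(1-p̂) = 53 ≥ 10 ✓

The sample is large enough, so use a z-interval (normal approximation) for the proportion.

For 90% confidence, z* = 1.645 (from standard normal table)

Standard error: SE = √(p̂(1-p̂)/n) = √(0.558333×0.441667/120) = 0.04533185

Margin of error: E = z* × SE = 1.645 × 0.04533185 = 0.074571

Z-interval: p̂ ± E = 0.558333 ± 0.074571 = (0.483762, 0.632904)

Rounded to 4 decimal places:

(0.4838, 0.6329)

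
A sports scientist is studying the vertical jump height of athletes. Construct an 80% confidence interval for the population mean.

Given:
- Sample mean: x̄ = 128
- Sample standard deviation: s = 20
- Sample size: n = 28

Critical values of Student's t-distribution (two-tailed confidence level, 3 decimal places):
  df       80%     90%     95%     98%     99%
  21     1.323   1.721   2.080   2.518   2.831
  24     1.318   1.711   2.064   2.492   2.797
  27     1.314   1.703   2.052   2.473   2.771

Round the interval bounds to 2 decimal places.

The population standard deviation σ is unknown (only the sample standard deviation s is given), so use a t-interval with df = n - 1 = 28 - 1 = 27.

For 80% confidence with df = 27, t* = 1.314 (from t-table)

Standard error: SE = s/√n = 20/√28 = 3.779645

Margin of error: E = t* × SE = 1.314 × 3.779645 = 4.9665

T-interval: x̄ ± E = 128 ± 4.9665 = (123.0335, 132.9665)

Rounded to 2 decimal places:

(123.03, 132.97)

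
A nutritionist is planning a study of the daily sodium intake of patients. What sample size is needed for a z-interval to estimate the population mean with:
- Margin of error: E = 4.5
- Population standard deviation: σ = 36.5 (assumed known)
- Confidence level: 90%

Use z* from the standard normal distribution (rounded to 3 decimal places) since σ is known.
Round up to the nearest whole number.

Using z* since population σ is known (z-interval formula).

For 90% confidence, z* = 1.645 (from standard normal table)

Sample size formula for z-interval: n = (z*σ/E)²

n = (1.645 × 36.5 / 4.5)²
  = (13.342778)²
  = 178.0297

Round up to the nearest whole number: n = 179

179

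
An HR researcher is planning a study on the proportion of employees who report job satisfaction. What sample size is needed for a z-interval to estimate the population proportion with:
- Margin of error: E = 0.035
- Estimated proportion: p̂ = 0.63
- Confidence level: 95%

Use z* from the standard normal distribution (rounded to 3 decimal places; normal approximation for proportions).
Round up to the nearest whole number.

Using z* for proportion z-interval (normal approximation).

For 95% confidence, z* = 1.96 (from standard normal table)

Sample size formula for proportion z-interval: n = z*²p̂(1-p̂)/E²

n = 1.96² × 0.63 × 0.37 / 0.035²
  = 3.8416 × 0.2331 / 0.001225
  = 731.0016

Round up to the nearest whole number: n = 732

732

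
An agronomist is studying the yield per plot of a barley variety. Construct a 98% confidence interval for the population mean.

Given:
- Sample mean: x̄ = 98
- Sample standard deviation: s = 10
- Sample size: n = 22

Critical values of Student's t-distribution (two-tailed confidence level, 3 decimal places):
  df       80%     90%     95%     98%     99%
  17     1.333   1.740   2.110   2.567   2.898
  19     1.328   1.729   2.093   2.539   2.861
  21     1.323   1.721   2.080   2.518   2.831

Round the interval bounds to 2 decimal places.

The population standard deviation σ is unknown (only the sample standard deviation s is given), so use a t-interval with df = n - 1 = 22 - 1 = 21.

For 98% confidence with df = 21, t* = 2.518 (from t-table)

Standard error: SE = s/√n = 10/√22 = 2.132007

Margin of error: E = t* × SE = 2.518 × 2.132007 = 5.3684

T-interval: x̄ ± E = 98 ± 5.3684 = (92.6316, 103.3684)

Rounded to 2 decimal places:

(92.63, 103.37)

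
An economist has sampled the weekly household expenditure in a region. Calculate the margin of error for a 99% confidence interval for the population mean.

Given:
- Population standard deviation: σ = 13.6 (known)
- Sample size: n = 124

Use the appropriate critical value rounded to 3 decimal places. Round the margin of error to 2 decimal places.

The population standard deviation σ is known, so use the z-interval margin of error formula.

For 99% confidence, z* = 2.576 (from standard normal table)

Margin of error formula for z-interval: E = z* × σ/√n

E = 2.576 × 13.6/√124
  = 2.576 × 1.221316
  = 3.1461

Rounded to 2 decimal places:

3.15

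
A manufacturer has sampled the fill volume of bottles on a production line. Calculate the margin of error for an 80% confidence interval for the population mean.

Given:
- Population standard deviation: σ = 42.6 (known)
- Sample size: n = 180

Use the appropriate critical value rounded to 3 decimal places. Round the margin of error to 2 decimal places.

The population standard deviation σ is known, so use the z-interval margin of error formula.

For 80% confidence, z* = 1.282 (from standard normal table)

Margin of error formula for z-interval: E = z* × σ/√n

E = 1.282 × 42.6/√180
  = 1.282 × 3.175217
  = 4.0706

Rounded to 2 decimal places:

4.07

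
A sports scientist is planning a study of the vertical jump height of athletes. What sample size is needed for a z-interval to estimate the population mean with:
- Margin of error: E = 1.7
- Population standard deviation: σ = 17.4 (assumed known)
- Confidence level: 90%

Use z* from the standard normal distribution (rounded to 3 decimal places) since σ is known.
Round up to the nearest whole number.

Using z* since population σ is known (z-interval formula).

For 90% confidence, z* = 1.645 (from standard normal table)

Sample size formula for z-interval: n = (z*σ/E)²

n = (1.645 × 17.4 / 1.7)²
  = (16.837059)²
  = 283.4865

Round up to the nearest whole number: n = 284

284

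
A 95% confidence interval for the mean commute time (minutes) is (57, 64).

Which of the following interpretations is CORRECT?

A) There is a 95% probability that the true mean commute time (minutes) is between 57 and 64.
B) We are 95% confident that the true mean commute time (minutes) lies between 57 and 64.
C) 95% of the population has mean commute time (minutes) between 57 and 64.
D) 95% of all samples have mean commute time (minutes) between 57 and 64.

A confidence interval represents our confidence in the procedure, not a probability statement about the parameter.

Key concept: If we repeated this sampling process many times and computed a 95% CI each time, about 95% of those intervals would contain the true population parameter.

For this specific interval (57, 64):
- Midpoint (point estimate): 60.5
- Margin of error: 3.5

The correct interpretation is the one stating confidence that the true parameter lies in the interval — option B.

B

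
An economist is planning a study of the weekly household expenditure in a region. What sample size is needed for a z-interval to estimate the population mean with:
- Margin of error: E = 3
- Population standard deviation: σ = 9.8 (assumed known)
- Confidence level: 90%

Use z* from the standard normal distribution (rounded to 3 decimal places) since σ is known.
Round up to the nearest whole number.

Using z* since population σ is known (z-interval formula).

For 90% confidence, z* = 1.645 (from standard normal table)

Sample size formula for z-interval: n = (z*σ/E)²

n = (1.645 × 9.8 / 3)²
  = (5.373667)²
  = 28.8763

Round up to the nearest whole number: n = 29

29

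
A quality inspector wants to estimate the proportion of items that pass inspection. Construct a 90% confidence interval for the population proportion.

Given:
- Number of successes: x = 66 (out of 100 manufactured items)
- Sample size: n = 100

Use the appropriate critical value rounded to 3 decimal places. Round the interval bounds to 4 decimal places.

Sample proportion: p̂ = 66/100 = 0.660000

Check conditions for normal approximation:
  np̂ = 66 ≥ 10 ✓
  n(1-p̂) = 34 ≥ 10 ✓

The sample is large enough, so use a z-interval (normal approximation) for the proportion.

For 90% confidence, z* = 1.645 (from standard normal table)

Standard error: SE = √(p̂(1-p̂)/n) = √(0.660000×0.340000/100) = 0.04737088

Margin of error: E = z* × SE = 1.645 × 0.04737088 = 0.077925

Z-interval: p̂ ± E = 0.660000 ± 0.077925 = (0.582075, 0.737925)

Rounded to 4 decimal places:

(0.5821, 0.7379)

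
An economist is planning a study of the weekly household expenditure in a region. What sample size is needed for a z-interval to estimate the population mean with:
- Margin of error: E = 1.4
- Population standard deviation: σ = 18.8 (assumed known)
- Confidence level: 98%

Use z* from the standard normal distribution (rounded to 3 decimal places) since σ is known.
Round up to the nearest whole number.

Using z* since population σ is known (z-interval formula).

For 98% confidence, z* = 2.326 (from standard normal table)

Sample size formula for z-interval: n = (z*σ/E)²

n = (2.326 × 18.8 / 1.4)²
  = (31.234857)²
  = 975.6163

Round up to the nearest whole number: n = 976

976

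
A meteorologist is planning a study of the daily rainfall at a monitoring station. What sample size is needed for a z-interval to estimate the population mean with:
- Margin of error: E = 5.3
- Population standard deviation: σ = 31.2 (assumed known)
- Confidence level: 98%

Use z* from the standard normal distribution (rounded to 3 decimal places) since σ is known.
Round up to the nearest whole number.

Using z* since population σ is known (z-interval formula).

For 98% confidence, z* = 2.326 (from standard normal table)

Sample size formula for z-interval: n = (z*σ/E)²

n = (2.326 × 31.2 / 5.3)²
  = (13.692679)²
  = 187.4895

Round up to the nearest whole number: n = 188

188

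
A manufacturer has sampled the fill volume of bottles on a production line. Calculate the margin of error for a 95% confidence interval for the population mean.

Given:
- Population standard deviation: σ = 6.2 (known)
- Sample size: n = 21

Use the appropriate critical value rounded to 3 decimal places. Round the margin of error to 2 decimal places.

The population standard deviation σ is known, so use the z-interval margin of error formula.

For 95% confidence, z* = 1.96 (from standard normal table)

Margin of error formula for z-interval: E = z* × σ/√n

E = 1.96 × 6.2/√21
  = 1.96 × 1.352951
  = 2.6518

Rounded to 2 decimal places:

2.65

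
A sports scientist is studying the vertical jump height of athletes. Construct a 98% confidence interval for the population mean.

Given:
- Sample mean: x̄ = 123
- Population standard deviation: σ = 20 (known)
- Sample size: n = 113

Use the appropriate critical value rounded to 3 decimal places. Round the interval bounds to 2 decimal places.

The population standard deviation σ is known, so use a z-interval (standard normal critical value).

For 98% confidence, z* = 2.326 (from standard normal table)

Standard error: SE = σ/√n = 20/√113 = 1.881442

Margin of error: E = z* × SE = 2.326 × 1.881442 = 4.3762

Z-interval: x̄ ± E = 123 ± 4.3762 = (118.6238, 127.3762)

Rounded to 2 decimal places:

(118.62, 127.38)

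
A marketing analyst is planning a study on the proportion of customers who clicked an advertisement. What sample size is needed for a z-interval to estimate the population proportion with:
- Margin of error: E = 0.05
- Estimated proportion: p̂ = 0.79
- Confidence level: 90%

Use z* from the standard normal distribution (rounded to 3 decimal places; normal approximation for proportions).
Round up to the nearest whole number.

Using z* for proportion z-interval (normal approximation).

For 90% confidence, z* = 1.645 (from standard normal table)

Sample size formula for proportion z-interval: n = z*²p̂(1-p̂)/E²

n = 1.645² × 0.79 × 0.21 / 0.05²
  = 2.706025 × 0.1659 / 0.0025
  = 179.5718

Round up to the nearest whole number: n = 180

180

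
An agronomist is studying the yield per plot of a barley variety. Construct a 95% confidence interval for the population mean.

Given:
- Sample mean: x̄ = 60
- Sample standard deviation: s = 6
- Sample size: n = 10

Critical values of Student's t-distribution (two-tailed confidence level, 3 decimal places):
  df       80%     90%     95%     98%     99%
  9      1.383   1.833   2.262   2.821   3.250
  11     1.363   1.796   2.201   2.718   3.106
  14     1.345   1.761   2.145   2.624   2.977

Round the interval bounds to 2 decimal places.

The population standard deviation σ is unknown (only the sample standard deviation s is given), so use a t-interval with df = n - 1 = 10 - 1 = 9.

For 95% confidence with df = 9, t* = 2.262 (from t-table)

Standard error: SE = s/√n = 6/√10 = 1.897367

Margin of error: E = t* × SE = 2.262 × 1.897367 = 4.2918

T-interval: x̄ ± E = 60 ± 4.2918 = (55.7082, 64.2918)

Rounded to 2 decimal places:

(55.71, 64.29)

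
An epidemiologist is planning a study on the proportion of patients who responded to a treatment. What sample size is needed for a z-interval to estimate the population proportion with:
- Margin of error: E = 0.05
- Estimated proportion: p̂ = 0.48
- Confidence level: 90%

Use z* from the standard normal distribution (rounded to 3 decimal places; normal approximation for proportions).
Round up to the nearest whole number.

Using z* for proportion z-interval (normal approximation).

For 90% confidence, z* = 1.645 (from standard normal table)

Sample size formula for proportion z-interval: n = z*²p̂(1-p̂)/E²

n = 1.645² × 0.48 × 0.52 / 0.05²
  = 2.706025 × 0.2496 / 0.0025
  = 270.1695

Round up to the nearest whole number: n = 271

271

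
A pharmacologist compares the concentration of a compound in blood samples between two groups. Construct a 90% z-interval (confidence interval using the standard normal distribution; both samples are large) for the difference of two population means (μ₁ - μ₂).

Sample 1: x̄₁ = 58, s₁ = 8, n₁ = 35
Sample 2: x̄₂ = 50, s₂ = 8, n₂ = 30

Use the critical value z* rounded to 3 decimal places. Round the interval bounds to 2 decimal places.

Both samples are large (n₁ = 35 ≥ 30, n₂ = 30 ≥ 30), so a z-interval for the difference of means applies.

Point estimate: x̄₁ - x̄₂ = 58 - 50 = 8

Standard error: SE = √(s₁²/n₁ + s₂²/n₂)
= √(8²/35 + 8²/30)
= √(1.828571 + 2.133333)
= 1.990453

For 90% confidence, z* = 1.645 (from standard normal table)
Margin of error: E = z* × SE = 1.645 × 1.990453 = 3.2743

Z-interval: (x̄₁ - x̄₂) ± E = 8 ± 3.2743 = (4.7257, 11.2743)

Rounded to 2 decimal places:

(4.73, 11.27)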